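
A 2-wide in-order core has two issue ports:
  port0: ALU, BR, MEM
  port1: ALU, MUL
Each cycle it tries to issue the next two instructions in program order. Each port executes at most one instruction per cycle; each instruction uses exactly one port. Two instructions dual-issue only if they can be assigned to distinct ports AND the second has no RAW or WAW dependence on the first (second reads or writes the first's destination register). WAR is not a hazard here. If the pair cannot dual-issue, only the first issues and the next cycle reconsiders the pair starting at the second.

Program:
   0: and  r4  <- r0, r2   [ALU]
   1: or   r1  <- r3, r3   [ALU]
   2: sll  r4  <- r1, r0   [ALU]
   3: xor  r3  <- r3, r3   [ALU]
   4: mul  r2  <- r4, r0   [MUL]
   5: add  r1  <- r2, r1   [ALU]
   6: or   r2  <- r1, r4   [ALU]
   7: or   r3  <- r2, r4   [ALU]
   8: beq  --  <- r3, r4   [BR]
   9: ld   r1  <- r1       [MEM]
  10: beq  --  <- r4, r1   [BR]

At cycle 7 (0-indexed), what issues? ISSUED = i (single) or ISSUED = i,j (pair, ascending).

ISSUED = 9

[0] i0&i1  and;or  -- dual
[1] i2&i3  sll;xor  -- dual
[2] i4  mul  -- RAW r2
[3] i5  add  -- RAW r1
[4] i6  or  -- RAW r2
[5] i7  or  -- RAW r3
[6] i8  beq  -- no-port BR/MEM
[7] i9  ld  -- no-port MEM/BR
[8] i10  beq  -- tail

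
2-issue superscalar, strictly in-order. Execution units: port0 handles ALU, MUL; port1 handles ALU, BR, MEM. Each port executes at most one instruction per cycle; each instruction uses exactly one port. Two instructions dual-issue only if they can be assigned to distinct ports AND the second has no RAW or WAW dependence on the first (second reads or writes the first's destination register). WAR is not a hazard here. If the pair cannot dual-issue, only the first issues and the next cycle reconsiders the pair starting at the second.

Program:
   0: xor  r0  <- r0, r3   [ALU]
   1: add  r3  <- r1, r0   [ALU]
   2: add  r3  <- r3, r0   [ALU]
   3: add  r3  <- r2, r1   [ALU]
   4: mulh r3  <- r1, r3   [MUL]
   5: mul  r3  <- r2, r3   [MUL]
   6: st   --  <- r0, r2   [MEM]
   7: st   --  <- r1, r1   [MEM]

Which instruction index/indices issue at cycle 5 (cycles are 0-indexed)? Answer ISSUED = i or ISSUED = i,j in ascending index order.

0. xor.ALU @i0  | RAW r0
1. add.ALU @i1  | RAW+WAW r3
2. add.ALU @i2  | WAW r3
3. add.ALU @i3  | RAW+WAW r3
4. mulh.MUL @i4  | no-port MUL/MUL
5. mul.MUL/st.MEM @i5&i6  | dual
6. st.MEM @i7  | tail

ISSUED = 5,6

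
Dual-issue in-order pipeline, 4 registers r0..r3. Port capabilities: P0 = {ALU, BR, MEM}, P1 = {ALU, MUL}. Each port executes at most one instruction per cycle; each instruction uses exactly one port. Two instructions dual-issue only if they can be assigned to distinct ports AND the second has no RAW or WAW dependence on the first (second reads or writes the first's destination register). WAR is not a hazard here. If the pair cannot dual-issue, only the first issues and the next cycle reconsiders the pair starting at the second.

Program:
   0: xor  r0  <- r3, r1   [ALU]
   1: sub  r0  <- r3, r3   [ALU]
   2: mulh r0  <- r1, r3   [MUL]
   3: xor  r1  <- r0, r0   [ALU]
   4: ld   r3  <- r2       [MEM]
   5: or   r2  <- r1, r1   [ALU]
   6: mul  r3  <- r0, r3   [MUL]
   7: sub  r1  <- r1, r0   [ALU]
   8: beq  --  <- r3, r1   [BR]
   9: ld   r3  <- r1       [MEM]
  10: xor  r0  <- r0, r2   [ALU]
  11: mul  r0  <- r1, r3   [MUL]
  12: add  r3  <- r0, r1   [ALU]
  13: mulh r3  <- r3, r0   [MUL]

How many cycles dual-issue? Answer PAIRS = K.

PAIRS = 3

[0] i0  xor  -- WAW r0
[1] i1  sub  -- WAW r0
[2] i2  mulh  -- RAW r0
[3] i3&i4  xor+ld  -- dual
[4] i5&i6  or+mul  -- dual
[5] i7  sub  -- RAW r1
[6] i8  beq  -- no-port BR/MEM
[7] i9&i10  ld+xor  -- dual
[8] i11  mul  -- RAW r0
[9] i12  add  -- RAW+WAW r3
[10] i13  mulh  -- tail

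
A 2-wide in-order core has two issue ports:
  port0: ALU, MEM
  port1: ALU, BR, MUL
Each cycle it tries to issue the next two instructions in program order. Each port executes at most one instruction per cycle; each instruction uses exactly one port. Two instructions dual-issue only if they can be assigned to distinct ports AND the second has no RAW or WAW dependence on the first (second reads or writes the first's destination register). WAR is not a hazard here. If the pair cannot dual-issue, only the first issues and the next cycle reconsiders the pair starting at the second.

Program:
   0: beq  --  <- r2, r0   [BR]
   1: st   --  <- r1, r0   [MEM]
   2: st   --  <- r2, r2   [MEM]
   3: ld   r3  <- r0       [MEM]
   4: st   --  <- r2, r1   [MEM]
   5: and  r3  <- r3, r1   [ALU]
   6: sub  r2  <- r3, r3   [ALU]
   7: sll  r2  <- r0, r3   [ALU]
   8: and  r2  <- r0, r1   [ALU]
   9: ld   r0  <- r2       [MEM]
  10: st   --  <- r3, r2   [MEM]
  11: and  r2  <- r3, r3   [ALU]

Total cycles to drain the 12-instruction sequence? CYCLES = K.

CYCLES = 9

c0: i0+i1 beq.BR;st.MEM  2-wide
c1: i2 st.MEM  no-port MEM/MEM
c2: i3 ld.MEM  no-port MEM/MEM
c3: i4+i5 st.MEM;and.ALU  2-wide
c4: i6 sub.ALU  WAW r2
c5: i7 sll.ALU  WAW r2
c6: i8 and.ALU  RAW r2
c7: i9 ld.MEM  no-port MEM/MEM
c8: i10+i11 st.MEM;and.ALU  2-wide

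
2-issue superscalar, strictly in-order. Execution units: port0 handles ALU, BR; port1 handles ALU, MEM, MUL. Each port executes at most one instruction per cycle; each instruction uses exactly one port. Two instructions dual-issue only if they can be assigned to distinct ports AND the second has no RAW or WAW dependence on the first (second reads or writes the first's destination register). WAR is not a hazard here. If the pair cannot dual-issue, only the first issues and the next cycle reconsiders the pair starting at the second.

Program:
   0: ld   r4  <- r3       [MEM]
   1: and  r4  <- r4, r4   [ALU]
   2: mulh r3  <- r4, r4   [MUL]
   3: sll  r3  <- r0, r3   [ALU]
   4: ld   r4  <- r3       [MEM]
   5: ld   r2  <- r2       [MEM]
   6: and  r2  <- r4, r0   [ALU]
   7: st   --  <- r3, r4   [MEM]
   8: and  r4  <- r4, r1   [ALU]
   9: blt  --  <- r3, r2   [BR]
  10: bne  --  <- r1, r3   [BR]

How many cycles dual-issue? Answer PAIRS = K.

PAIRS = 2

t=0 i0:ld.MEM ; RAW+WAW r4
t=1 i1:and.ALU ; RAW r4
t=2 i2:mulh.MUL ; RAW+WAW r3
t=3 i3:sll.ALU ; RAW r3
t=4 i4:ld.MEM ; no-port MEM/MEM
t=5 i5:ld.MEM ; WAW r2
t=6 i6+i7:and.ALU/st.MEM ; pair
t=7 i8+i9:and.ALU/blt.BR ; pair
t=8 i10:bne.BR ; tail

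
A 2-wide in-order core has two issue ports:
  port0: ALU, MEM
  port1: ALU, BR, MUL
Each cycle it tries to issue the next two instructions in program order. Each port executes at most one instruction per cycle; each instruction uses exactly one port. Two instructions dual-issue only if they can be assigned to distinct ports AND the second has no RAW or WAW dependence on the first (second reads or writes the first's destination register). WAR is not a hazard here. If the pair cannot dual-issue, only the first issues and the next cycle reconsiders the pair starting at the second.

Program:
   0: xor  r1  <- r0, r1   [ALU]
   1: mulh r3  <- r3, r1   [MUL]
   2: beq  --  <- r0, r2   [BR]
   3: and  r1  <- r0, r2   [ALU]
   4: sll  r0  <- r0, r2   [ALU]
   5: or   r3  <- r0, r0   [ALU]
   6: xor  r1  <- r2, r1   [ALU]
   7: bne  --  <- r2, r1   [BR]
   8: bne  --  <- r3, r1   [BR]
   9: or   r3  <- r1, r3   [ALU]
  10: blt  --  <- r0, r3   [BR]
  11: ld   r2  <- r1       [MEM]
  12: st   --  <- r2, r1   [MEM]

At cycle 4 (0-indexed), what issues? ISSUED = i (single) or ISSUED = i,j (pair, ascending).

ISSUED = 5,6

  cy0 -> i0 (xor) RAW r1
  cy1 -> i1 (mulh) no-port MUL/BR
  cy2 -> i2+i3 (beq and) 2-wide
  cy3 -> i4 (sll) RAW r0
  cy4 -> i5+i6 (or xor) 2-wide
  cy5 -> i7 (bne) no-port BR/BR
  cy6 -> i8+i9 (bne or) 2-wide
  cy7 -> i10+i11 (blt ld) 2-wide
  cy8 -> i12 (st) tail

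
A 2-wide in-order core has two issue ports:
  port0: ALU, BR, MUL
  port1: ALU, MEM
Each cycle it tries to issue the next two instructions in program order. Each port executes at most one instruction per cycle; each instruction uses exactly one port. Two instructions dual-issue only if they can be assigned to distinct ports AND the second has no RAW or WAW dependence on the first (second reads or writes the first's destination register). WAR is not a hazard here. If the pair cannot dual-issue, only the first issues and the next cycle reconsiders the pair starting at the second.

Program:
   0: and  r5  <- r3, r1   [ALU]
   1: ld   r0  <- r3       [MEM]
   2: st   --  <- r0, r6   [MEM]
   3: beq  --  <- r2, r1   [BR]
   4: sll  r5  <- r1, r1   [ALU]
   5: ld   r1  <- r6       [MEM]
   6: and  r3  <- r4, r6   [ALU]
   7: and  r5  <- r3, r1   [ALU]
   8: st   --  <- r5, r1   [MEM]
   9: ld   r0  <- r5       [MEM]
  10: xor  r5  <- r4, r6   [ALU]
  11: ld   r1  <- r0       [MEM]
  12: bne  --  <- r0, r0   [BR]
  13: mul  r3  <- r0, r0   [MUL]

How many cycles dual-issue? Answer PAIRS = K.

c0: i0,i1 and+ld  2-wide
c1: i2,i3 st+beq  2-wide
c2: i4,i5 sll+ld  2-wide
c3: i6 and  RAW r3
c4: i7 and  RAW r5
c5: i8 st  no-port MEM/MEM
c6: i9,i10 ld+xor  2-wide
c7: i11,i12 ld+bne  2-wide
c8: i13 mul  tail

PAIRS = 5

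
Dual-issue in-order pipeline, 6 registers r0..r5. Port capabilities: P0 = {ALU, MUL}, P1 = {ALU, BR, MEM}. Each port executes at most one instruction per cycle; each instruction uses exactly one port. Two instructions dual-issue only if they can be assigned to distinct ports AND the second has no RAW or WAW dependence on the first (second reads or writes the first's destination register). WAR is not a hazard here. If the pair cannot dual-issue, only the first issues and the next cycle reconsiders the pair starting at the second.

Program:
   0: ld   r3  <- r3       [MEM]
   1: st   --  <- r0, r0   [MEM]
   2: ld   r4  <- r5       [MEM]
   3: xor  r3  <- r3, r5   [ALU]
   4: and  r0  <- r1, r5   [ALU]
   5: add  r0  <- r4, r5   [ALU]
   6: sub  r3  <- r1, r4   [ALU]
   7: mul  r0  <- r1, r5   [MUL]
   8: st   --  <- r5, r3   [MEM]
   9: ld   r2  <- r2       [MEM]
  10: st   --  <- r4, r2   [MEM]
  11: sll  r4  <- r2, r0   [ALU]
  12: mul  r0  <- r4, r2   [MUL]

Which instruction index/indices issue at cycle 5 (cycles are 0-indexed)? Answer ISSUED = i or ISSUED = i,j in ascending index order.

#0 head=0: ld i0 no-port MEM/MEM
#1 head=1: st i1 no-port MEM/MEM
#2 head=2: ld/xor i2&i3 pair
#3 head=4: and i4 WAW r0
#4 head=5: add/sub i5&i6 pair
#5 head=7: mul/st i7&i8 pair
#6 head=9: ld i9 no-port MEM/MEM
#7 head=10: st/sll i10&i11 pair
#8 head=12: mul i12 tail

ISSUED = 7,8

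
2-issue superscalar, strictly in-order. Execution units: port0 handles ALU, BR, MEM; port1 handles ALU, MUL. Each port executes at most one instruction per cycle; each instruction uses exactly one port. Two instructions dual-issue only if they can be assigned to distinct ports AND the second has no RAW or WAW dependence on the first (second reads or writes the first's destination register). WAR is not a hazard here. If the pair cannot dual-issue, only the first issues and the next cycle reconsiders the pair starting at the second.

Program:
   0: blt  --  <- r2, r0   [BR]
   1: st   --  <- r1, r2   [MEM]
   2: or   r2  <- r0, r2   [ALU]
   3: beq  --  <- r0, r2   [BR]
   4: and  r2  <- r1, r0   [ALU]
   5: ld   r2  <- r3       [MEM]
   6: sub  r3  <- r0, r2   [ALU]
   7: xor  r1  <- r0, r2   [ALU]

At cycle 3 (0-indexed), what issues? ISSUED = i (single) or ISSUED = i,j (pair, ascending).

ISSUED = 5

  cy0 -> i0 (blt.BR) no-port BR/MEM
  cy1 -> i1/i2 (st.MEM+or.ALU) 2-wide
  cy2 -> i3/i4 (beq.BR+and.ALU) 2-wide
  cy3 -> i5 (ld.MEM) RAW r2
  cy4 -> i6/i7 (sub.ALU+xor.ALU) 2-wide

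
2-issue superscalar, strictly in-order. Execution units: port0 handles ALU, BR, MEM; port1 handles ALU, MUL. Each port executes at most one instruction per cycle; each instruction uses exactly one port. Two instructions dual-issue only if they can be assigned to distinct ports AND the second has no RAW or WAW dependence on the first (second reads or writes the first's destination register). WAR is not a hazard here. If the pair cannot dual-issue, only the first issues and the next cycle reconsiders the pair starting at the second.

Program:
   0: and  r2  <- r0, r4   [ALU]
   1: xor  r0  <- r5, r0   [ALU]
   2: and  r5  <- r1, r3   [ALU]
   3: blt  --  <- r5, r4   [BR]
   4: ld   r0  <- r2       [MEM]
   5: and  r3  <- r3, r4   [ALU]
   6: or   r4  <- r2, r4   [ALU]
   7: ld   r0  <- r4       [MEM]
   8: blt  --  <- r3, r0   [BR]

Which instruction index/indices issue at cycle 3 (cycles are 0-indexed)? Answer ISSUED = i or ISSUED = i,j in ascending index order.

ISSUED = 4,5

t=0 i0/i1:and;xor ; dual
t=1 i2:and ; RAW r5
t=2 i3:blt ; no-port BR/MEM
t=3 i4/i5:ld;and ; dual
t=4 i6:or ; RAW r4
t=5 i7:ld ; no-port MEM/BR
t=6 i8:blt ; tail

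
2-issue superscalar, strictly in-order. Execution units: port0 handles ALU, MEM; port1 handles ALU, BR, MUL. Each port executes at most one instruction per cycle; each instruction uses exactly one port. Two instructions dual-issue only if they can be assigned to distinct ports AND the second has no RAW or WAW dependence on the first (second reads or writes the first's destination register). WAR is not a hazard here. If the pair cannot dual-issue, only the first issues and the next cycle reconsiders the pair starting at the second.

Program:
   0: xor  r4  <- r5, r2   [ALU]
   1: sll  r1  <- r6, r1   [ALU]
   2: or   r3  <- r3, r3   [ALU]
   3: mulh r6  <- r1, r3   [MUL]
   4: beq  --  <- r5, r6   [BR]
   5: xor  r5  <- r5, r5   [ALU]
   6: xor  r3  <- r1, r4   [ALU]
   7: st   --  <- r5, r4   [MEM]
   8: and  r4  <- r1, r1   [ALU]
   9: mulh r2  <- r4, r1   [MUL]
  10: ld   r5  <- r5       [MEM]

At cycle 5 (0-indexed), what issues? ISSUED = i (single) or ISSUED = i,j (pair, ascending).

0. xor.ALU/sll.ALU @i0&i1  | pair
1. or.ALU @i2  | RAW r3
2. mulh.MUL @i3  | no-port MUL/BR
3. beq.BR/xor.ALU @i4&i5  | pair
4. xor.ALU/st.MEM @i6&i7  | pair
5. and.ALU @i8  | RAW r4
6. mulh.MUL/ld.MEM @i9&i10  | pair

ISSUED = 8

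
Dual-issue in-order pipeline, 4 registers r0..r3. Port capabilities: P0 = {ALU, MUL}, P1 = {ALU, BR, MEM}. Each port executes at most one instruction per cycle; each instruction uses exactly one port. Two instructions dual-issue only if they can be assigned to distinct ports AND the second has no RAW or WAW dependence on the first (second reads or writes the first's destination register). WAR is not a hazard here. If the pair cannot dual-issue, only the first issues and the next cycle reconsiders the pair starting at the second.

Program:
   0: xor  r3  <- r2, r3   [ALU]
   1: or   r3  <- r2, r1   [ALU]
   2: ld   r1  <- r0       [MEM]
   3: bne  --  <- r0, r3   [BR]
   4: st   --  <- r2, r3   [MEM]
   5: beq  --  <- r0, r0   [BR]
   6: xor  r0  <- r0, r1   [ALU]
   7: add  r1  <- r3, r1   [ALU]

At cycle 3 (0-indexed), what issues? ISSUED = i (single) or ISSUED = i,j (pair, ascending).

t=0 i0:xor.ALU ; WAW r3
t=1 i1+i2:or.ALU ld.MEM ; 2-wide
t=2 i3:bne.BR ; no-port BR/MEM
t=3 i4:st.MEM ; no-port MEM/BR
t=4 i5+i6:beq.BR xor.ALU ; 2-wide
t=5 i7:add.ALU ; tail

ISSUED = 4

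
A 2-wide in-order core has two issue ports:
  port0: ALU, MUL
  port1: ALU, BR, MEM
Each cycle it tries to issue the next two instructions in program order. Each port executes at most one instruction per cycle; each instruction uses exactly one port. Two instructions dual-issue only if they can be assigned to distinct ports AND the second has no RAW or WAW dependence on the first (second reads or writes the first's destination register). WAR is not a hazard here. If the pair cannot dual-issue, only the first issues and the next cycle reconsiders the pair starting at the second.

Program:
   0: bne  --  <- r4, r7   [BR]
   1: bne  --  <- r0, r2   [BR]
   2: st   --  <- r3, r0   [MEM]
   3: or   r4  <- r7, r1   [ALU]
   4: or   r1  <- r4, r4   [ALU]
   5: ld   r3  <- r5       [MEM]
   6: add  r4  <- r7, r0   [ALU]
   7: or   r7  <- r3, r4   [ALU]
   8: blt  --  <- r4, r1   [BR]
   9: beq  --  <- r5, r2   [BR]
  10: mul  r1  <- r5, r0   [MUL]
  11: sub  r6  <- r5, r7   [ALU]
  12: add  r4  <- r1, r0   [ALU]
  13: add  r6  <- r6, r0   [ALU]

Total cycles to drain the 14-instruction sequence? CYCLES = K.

[0] i0  bne.BR  -- no-port BR/BR
[1] i1  bne.BR  -- no-port BR/MEM
[2] i2/i3  st.MEM/or.ALU  -- 2-wide
[3] i4/i5  or.ALU/ld.MEM  -- 2-wide
[4] i6  add.ALU  -- RAW r4
[5] i7/i8  or.ALU/blt.BR  -- 2-wide
[6] i9/i10  beq.BR/mul.MUL  -- 2-wide
[7] i11/i12  sub.ALU/add.ALU  -- 2-wide
[8] i13  add.ALU  -- tail

CYCLES = 9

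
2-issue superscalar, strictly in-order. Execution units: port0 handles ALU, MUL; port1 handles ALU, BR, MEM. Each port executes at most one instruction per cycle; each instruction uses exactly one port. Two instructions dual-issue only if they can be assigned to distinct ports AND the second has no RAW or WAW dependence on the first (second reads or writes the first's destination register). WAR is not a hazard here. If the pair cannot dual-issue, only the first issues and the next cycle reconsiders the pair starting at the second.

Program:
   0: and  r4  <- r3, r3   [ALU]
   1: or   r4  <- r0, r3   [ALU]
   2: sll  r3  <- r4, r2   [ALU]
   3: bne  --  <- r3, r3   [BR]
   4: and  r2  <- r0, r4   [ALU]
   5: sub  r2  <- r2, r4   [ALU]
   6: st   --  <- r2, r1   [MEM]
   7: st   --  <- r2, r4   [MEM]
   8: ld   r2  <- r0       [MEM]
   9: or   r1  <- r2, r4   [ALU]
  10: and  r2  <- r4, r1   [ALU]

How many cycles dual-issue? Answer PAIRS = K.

PAIRS = 1

  cy0 -> i0 (and.ALU) WAW r4
  cy1 -> i1 (or.ALU) RAW r4
  cy2 -> i2 (sll.ALU) RAW r3
  cy3 -> i3&i4 (bne.BR/and.ALU) dual
  cy4 -> i5 (sub.ALU) RAW r2
  cy5 -> i6 (st.MEM) no-port MEM/MEM
  cy6 -> i7 (st.MEM) no-port MEM/MEM
  cy7 -> i8 (ld.MEM) RAW r2
  cy8 -> i9 (or.ALU) RAW r1
  cy9 -> i10 (and.ALU) tail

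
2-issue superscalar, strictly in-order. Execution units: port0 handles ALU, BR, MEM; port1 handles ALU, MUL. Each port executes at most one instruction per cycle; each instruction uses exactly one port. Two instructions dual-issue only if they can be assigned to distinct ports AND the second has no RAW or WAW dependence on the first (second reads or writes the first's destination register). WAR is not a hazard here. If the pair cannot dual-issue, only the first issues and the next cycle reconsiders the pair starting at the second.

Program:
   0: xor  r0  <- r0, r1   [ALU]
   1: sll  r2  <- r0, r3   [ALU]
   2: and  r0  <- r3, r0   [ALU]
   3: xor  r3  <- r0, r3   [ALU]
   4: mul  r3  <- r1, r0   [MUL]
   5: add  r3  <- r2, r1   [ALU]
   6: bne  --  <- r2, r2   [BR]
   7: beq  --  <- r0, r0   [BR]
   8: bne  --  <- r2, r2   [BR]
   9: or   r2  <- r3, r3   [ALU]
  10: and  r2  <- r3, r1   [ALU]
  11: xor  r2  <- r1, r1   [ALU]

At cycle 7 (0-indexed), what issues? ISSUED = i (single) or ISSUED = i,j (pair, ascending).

[0] i0  xor.ALU  -- RAW r0
[1] i1/i2  sll.ALU;and.ALU  -- 2-wide
[2] i3  xor.ALU  -- WAW r3
[3] i4  mul.MUL  -- WAW r3
[4] i5/i6  add.ALU;bne.BR  -- 2-wide
[5] i7  beq.BR  -- no-port BR/BR
[6] i8/i9  bne.BR;or.ALU  -- 2-wide
[7] i10  and.ALU  -- WAW r2
[8] i11  xor.ALU  -- tail

ISSUED = 10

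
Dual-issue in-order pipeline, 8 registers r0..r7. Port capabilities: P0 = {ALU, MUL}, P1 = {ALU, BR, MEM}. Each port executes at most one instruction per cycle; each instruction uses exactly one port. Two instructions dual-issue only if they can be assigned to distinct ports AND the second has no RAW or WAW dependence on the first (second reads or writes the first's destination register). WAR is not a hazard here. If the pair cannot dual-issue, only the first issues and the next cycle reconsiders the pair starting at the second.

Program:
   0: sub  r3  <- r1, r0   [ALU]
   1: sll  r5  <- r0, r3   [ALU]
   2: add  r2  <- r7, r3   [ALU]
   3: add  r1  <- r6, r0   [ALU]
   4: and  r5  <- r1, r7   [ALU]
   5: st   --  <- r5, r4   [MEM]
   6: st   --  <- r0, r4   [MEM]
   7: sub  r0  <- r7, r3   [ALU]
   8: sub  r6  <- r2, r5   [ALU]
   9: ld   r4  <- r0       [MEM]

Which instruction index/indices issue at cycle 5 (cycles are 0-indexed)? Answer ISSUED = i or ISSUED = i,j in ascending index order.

t=0 i0:sub.ALU ; RAW r3
t=1 i1/i2:sll.ALU+add.ALU ; 2-wide
t=2 i3:add.ALU ; RAW r1
t=3 i4:and.ALU ; RAW r5
t=4 i5:st.MEM ; no-port MEM/MEM
t=5 i6/i7:st.MEM+sub.ALU ; 2-wide
t=6 i8/i9:sub.ALU+ld.MEM ; 2-wide

ISSUED = 6,7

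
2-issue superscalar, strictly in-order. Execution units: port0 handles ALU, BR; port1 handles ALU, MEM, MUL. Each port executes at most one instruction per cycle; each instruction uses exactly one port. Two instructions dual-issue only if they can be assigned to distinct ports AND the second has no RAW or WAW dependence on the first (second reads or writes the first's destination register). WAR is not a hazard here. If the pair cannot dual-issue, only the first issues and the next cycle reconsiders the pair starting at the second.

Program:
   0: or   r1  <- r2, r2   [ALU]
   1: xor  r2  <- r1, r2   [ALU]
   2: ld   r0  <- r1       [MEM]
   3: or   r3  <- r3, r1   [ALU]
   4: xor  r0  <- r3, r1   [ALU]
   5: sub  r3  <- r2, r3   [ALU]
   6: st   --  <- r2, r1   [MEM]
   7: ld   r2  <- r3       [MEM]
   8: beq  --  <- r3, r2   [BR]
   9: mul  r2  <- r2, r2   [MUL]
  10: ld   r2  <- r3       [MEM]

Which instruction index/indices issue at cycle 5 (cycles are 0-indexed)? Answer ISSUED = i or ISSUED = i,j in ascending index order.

  cy0 -> i0 (or) RAW r1
  cy1 -> i1/i2 (xor ld) 2-wide
  cy2 -> i3 (or) RAW r3
  cy3 -> i4/i5 (xor sub) 2-wide
  cy4 -> i6 (st) no-port MEM/MEM
  cy5 -> i7 (ld) RAW r2
  cy6 -> i8/i9 (beq mul) 2-wide
  cy7 -> i10 (ld) tail

ISSUED = 7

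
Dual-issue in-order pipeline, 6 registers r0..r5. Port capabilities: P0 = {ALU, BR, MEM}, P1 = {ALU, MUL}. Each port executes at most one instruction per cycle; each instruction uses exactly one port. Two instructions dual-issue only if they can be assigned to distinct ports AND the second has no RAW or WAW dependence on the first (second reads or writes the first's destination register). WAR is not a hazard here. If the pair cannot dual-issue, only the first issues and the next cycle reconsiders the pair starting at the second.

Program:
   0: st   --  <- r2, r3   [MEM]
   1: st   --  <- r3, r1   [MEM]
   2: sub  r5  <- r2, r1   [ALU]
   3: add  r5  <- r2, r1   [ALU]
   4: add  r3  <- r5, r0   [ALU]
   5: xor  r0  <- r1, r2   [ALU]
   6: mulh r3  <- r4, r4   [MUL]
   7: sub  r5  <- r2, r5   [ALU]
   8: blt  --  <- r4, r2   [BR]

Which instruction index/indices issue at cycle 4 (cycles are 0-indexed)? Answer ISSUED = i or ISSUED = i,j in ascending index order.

0. st @i0  | no-port MEM/MEM
1. st+sub @i1,i2  | 2-wide
2. add @i3  | RAW r5
3. add+xor @i4,i5  | 2-wide
4. mulh+sub @i6,i7  | 2-wide
5. blt @i8  | tail

ISSUED = 6,7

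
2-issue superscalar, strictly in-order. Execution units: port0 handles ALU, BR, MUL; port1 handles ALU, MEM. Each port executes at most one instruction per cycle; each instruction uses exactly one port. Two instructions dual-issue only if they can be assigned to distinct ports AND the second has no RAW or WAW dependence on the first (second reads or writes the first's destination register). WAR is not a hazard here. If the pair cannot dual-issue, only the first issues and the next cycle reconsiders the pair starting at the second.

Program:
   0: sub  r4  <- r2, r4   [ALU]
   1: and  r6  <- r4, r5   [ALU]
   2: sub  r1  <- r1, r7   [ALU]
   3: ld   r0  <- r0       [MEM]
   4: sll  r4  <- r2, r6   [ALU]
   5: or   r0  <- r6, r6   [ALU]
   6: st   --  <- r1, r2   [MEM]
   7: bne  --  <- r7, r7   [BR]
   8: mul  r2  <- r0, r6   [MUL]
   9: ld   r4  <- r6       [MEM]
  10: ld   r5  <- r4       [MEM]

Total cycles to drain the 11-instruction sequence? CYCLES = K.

[0] i0  sub  -- RAW r4
[1] i1+i2  and/sub  -- dual
[2] i3+i4  ld/sll  -- dual
[3] i5+i6  or/st  -- dual
[4] i7  bne  -- no-port BR/MUL
[5] i8+i9  mul/ld  -- dual
[6] i10  ld  -- tail

CYCLES = 7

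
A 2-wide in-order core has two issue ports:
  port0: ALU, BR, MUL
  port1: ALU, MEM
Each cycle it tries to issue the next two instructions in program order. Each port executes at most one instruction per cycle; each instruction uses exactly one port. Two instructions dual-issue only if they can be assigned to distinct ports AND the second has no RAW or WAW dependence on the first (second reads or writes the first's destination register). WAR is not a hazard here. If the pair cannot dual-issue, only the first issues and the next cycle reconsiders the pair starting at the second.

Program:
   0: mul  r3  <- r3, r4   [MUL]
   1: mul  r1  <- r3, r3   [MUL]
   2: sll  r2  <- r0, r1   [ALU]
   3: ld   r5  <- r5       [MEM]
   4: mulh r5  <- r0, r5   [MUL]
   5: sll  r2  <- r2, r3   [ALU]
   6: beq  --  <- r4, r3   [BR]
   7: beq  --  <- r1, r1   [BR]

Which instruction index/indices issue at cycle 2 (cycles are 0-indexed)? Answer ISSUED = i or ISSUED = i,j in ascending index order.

ISSUED = 2,3

[0] i0  mul  -- no-port MUL/MUL
[1] i1  mul  -- RAW r1
[2] i2,i3  sll;ld  -- dual
[3] i4,i5  mulh;sll  -- dual
[4] i6  beq  -- no-port BR/BR
[5] i7  beq  -- tail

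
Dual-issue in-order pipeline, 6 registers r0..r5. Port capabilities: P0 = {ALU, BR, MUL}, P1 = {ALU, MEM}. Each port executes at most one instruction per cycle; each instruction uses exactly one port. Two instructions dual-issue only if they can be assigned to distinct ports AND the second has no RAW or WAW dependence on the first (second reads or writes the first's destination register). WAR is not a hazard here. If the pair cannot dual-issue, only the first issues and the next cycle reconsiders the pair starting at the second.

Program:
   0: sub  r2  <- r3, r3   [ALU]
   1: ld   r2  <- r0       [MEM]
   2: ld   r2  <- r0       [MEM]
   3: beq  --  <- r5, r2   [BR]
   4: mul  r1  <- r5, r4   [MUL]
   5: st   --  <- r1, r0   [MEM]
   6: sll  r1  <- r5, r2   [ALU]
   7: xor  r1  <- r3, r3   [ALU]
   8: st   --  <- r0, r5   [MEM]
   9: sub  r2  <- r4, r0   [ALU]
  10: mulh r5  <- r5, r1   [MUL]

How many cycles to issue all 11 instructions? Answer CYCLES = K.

0. sub @i0  | WAW r2
1. ld @i1  | no-port MEM/MEM
2. ld @i2  | RAW r2
3. beq @i3  | no-port BR/MUL
4. mul @i4  | RAW r1
5. st sll @i5/i6  | dual
6. xor st @i7/i8  | dual
7. sub mulh @i9/i10  | dual

CYCLES = 8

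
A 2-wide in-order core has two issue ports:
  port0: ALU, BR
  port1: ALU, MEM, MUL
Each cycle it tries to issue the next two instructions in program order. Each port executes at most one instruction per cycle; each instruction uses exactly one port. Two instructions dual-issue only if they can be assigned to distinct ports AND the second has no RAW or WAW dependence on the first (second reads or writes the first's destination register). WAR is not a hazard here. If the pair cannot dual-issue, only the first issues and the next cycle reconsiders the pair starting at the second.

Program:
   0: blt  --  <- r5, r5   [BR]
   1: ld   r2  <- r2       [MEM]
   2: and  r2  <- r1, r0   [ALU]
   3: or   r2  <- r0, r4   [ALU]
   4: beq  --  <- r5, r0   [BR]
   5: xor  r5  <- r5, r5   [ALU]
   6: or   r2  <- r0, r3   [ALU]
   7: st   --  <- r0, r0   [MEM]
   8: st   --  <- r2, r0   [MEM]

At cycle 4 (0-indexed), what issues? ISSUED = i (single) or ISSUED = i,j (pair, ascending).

ISSUED = 7

0. blt+ld @i0,i1  | pair
1. and @i2  | WAW r2
2. or+beq @i3,i4  | pair
3. xor+or @i5,i6  | pair
4. st @i7  | no-port MEM/MEM
5. st @i8  | tail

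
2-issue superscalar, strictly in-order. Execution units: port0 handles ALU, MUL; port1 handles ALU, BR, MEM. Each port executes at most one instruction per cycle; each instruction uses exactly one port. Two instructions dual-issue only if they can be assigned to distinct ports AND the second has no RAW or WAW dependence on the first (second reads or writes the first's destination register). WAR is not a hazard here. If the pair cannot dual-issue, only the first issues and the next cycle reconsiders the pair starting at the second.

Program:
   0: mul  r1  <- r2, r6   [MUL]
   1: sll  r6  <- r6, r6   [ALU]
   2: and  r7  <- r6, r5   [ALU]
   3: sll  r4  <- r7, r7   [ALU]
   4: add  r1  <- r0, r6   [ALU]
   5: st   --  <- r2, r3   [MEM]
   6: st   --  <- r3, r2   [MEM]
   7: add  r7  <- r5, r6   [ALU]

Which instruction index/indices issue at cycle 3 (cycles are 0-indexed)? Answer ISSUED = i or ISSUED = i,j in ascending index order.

[0] i0,i1  mul.MUL;sll.ALU  -- 2-wide
[1] i2  and.ALU  -- RAW r7
[2] i3,i4  sll.ALU;add.ALU  -- 2-wide
[3] i5  st.MEM  -- no-port MEM/MEM
[4] i6,i7  st.MEM;add.ALU  -- 2-wide

ISSUED = 5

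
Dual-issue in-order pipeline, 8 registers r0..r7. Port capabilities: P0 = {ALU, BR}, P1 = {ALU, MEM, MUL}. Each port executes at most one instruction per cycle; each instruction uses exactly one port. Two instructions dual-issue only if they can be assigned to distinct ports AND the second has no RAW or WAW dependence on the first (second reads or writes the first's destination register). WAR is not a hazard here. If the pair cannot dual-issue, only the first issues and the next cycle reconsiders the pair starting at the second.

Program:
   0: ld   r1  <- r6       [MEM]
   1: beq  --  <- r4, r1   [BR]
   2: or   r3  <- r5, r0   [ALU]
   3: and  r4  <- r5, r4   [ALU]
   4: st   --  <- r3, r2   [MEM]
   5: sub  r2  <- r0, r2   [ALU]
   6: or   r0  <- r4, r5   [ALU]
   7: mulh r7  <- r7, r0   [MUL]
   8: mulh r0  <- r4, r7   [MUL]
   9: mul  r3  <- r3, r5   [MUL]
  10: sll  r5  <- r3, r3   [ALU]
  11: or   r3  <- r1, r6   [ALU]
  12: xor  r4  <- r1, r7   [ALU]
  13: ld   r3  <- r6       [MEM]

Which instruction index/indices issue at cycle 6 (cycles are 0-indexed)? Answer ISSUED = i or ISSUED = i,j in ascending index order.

[0] i0  ld  -- RAW r1
[1] i1,i2  beq/or  -- 2-wide
[2] i3,i4  and/st  -- 2-wide
[3] i5,i6  sub/or  -- 2-wide
[4] i7  mulh  -- no-port MUL/MUL
[5] i8  mulh  -- no-port MUL/MUL
[6] i9  mul  -- RAW r3
[7] i10,i11  sll/or  -- 2-wide
[8] i12,i13  xor/ld  -- 2-wide

ISSUED = 9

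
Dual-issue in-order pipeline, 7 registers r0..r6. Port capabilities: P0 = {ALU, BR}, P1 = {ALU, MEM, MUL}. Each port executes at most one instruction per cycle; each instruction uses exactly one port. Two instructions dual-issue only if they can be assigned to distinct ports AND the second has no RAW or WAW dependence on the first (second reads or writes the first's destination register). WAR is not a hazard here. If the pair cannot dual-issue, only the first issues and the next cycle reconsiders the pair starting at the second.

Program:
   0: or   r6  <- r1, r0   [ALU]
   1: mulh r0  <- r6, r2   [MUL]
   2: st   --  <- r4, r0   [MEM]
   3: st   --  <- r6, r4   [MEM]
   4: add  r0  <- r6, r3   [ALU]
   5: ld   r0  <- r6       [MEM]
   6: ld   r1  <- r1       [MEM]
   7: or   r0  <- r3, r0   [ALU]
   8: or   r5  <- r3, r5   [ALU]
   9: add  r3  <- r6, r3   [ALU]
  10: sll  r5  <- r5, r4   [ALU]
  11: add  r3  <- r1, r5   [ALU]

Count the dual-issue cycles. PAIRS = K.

PAIRS = 3

[0] i0  or  -- RAW r6
[1] i1  mulh  -- no-port MUL/MEM
[2] i2  st  -- no-port MEM/MEM
[3] i3+i4  st/add  -- pair
[4] i5  ld  -- no-port MEM/MEM
[5] i6+i7  ld/or  -- pair
[6] i8+i9  or/add  -- pair
[7] i10  sll  -- RAW r5
[8] i11  add  -- tail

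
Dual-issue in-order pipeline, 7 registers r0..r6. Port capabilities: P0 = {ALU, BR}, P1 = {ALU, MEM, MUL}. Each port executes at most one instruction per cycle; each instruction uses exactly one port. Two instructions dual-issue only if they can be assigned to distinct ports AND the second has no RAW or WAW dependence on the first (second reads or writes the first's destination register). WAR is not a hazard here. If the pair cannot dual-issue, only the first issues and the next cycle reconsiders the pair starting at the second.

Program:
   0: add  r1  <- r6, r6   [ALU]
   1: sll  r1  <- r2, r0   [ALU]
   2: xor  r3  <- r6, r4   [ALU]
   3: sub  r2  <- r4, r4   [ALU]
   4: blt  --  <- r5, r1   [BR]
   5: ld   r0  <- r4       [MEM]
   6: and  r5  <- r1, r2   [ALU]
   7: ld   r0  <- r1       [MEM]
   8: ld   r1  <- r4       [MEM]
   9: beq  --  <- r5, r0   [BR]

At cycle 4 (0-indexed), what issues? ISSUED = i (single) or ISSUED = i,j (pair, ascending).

c0: i0 add.ALU  WAW r1
c1: i1,i2 sll.ALU/xor.ALU  dual
c2: i3,i4 sub.ALU/blt.BR  dual
c3: i5,i6 ld.MEM/and.ALU  dual
c4: i7 ld.MEM  no-port MEM/MEM
c5: i8,i9 ld.MEM/beq.BR  dual

ISSUED = 7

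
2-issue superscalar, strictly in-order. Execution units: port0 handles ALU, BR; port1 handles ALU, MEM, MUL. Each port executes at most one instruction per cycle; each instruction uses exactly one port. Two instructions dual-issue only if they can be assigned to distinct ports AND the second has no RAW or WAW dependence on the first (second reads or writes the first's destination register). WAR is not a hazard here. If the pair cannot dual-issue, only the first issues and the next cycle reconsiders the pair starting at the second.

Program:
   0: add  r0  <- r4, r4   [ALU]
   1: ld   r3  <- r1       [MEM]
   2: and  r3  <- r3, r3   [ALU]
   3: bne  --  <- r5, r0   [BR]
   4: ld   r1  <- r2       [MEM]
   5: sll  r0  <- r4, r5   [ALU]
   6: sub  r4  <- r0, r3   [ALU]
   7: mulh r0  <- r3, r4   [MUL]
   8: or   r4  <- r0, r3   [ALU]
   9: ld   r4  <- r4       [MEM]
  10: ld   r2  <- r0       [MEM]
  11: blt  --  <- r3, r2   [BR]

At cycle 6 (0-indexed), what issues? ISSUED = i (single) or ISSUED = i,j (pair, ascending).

ISSUED = 9

c0: i0&i1 add.ALU;ld.MEM  dual
c1: i2&i3 and.ALU;bne.BR  dual
c2: i4&i5 ld.MEM;sll.ALU  dual
c3: i6 sub.ALU  RAW r4
c4: i7 mulh.MUL  RAW r0
c5: i8 or.ALU  RAW+WAW r4
c6: i9 ld.MEM  no-port MEM/MEM
c7: i10 ld.MEM  RAW r2
c8: i11 blt.BR  tail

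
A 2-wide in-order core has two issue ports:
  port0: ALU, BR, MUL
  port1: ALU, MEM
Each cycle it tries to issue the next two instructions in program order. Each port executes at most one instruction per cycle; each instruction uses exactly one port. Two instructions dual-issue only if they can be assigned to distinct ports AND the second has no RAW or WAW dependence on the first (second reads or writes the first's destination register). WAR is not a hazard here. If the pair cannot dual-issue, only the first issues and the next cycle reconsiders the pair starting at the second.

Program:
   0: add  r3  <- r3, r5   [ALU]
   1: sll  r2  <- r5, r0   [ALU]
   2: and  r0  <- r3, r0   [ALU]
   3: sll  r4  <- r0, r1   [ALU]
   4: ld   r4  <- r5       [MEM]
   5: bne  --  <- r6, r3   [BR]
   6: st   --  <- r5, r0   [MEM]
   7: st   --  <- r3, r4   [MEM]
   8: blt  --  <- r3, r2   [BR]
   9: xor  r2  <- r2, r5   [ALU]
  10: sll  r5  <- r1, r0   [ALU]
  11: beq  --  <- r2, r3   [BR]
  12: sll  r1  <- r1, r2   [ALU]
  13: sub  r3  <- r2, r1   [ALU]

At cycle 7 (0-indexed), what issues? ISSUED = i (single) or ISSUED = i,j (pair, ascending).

ISSUED = 11,12

t=0 i0+i1:add.ALU+sll.ALU ; 2-wide
t=1 i2:and.ALU ; RAW r0
t=2 i3:sll.ALU ; WAW r4
t=3 i4+i5:ld.MEM+bne.BR ; 2-wide
t=4 i6:st.MEM ; no-port MEM/MEM
t=5 i7+i8:st.MEM+blt.BR ; 2-wide
t=6 i9+i10:xor.ALU+sll.ALU ; 2-wide
t=7 i11+i12:beq.BR+sll.ALU ; 2-wide
t=8 i13:sub.ALU ; tail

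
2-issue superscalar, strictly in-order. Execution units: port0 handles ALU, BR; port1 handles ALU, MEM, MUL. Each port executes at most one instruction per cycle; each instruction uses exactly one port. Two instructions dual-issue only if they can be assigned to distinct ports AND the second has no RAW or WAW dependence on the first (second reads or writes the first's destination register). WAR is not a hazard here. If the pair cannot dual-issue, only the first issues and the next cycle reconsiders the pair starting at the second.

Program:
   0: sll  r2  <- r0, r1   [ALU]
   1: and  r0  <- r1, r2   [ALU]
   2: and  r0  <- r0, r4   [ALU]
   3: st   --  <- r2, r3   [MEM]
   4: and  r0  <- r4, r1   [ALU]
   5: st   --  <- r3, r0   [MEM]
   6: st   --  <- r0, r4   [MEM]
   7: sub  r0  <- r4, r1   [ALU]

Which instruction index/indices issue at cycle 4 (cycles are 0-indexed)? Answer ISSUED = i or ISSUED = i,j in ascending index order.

ISSUED = 5

c0: i0 sll.ALU  RAW r2
c1: i1 and.ALU  RAW+WAW r0
c2: i2+i3 and.ALU st.MEM  2-wide
c3: i4 and.ALU  RAW r0
c4: i5 st.MEM  no-port MEM/MEM
c5: i6+i7 st.MEM sub.ALU  2-wide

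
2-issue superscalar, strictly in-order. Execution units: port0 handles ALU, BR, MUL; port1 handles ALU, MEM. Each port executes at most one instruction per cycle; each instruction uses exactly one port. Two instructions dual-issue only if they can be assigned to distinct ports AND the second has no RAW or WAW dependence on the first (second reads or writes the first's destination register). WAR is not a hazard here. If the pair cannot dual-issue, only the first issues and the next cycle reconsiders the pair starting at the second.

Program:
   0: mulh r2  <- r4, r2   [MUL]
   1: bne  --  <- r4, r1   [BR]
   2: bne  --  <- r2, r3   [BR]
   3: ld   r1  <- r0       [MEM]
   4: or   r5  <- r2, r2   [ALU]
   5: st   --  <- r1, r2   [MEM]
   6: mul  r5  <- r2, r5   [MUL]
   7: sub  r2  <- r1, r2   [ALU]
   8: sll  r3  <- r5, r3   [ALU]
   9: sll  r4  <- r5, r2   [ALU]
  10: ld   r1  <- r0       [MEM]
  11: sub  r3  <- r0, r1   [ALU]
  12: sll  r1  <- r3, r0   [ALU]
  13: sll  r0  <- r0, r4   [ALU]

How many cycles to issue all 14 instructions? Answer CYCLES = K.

0. mulh.MUL @i0  | no-port MUL/BR
1. bne.BR @i1  | no-port BR/BR
2. bne.BR/ld.MEM @i2+i3  | dual
3. or.ALU/st.MEM @i4+i5  | dual
4. mul.MUL/sub.ALU @i6+i7  | dual
5. sll.ALU/sll.ALU @i8+i9  | dual
6. ld.MEM @i10  | RAW r1
7. sub.ALU @i11  | RAW r3
8. sll.ALU/sll.ALU @i12+i13  | dual

CYCLES = 9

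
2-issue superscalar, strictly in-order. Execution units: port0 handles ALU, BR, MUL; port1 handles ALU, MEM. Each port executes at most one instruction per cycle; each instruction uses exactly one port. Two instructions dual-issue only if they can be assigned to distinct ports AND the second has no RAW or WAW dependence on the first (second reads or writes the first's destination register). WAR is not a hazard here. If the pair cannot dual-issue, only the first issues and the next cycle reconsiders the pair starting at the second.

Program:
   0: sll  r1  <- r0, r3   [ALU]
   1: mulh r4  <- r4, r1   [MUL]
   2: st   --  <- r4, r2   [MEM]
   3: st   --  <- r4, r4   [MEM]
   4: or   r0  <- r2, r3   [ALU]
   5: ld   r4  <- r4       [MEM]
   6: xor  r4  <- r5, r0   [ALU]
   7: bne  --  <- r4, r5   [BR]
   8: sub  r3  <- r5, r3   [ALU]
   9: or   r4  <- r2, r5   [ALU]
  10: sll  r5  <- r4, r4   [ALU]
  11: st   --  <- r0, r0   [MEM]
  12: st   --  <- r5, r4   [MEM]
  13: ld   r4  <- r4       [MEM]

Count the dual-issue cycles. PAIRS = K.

0. sll @i0  | RAW r1
1. mulh @i1  | RAW r4
2. st @i2  | no-port MEM/MEM
3. st or @i3/i4  | dual
4. ld @i5  | WAW r4
5. xor @i6  | RAW r4
6. bne sub @i7/i8  | dual
7. or @i9  | RAW r4
8. sll st @i10/i11  | dual
9. st @i12  | no-port MEM/MEM
10. ld @i13  | tail

PAIRS = 3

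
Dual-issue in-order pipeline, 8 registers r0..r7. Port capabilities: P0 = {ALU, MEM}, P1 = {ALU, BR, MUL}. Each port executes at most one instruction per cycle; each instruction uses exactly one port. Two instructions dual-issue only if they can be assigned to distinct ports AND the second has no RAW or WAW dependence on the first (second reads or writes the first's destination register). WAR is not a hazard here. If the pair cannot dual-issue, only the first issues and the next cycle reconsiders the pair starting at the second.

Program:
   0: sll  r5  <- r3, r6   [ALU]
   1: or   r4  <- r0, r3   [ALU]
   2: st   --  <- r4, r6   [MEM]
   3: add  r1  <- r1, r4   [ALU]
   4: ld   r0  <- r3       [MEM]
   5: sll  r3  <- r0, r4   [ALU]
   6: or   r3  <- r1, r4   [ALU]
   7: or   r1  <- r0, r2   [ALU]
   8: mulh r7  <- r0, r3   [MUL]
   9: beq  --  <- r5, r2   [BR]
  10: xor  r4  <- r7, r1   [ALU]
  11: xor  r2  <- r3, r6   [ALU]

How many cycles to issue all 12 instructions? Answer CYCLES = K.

#0 head=0: sll.ALU+or.ALU i0/i1 2-wide
#1 head=2: st.MEM+add.ALU i2/i3 2-wide
#2 head=4: ld.MEM i4 RAW r0
#3 head=5: sll.ALU i5 WAW r3
#4 head=6: or.ALU+or.ALU i6/i7 2-wide
#5 head=8: mulh.MUL i8 no-port MUL/BR
#6 head=9: beq.BR+xor.ALU i9/i10 2-wide
#7 head=11: xor.ALU i11 tail

CYCLES = 8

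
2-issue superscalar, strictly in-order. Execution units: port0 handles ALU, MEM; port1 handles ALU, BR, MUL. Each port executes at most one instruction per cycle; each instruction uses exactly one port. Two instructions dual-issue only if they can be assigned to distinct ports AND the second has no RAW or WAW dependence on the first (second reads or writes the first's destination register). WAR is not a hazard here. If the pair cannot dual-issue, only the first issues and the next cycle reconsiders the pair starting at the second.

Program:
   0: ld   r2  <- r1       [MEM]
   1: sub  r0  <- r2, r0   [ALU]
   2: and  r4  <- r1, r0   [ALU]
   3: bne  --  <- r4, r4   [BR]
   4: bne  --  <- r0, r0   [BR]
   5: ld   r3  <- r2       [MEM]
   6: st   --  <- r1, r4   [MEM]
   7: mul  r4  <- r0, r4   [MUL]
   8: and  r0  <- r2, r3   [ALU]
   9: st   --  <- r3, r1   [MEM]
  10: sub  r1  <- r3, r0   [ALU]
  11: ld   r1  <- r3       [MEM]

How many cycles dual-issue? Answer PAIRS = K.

0. ld.MEM @i0  | RAW r2
1. sub.ALU @i1  | RAW r0
2. and.ALU @i2  | RAW r4
3. bne.BR @i3  | no-port BR/BR
4. bne.BR/ld.MEM @i4/i5  | 2-wide
5. st.MEM/mul.MUL @i6/i7  | 2-wide
6. and.ALU/st.MEM @i8/i9  | 2-wide
7. sub.ALU @i10  | WAW r1
8. ld.MEM @i11  | tail

PAIRS = 3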